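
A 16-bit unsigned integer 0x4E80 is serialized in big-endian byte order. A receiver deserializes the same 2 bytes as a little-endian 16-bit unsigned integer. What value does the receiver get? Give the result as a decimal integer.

Stored big-endian, the bytes at ascending addresses are 4E 80.
Read back as little-endian, the first byte is least significant, giving 0x804E.
0x804E = 32846.

32846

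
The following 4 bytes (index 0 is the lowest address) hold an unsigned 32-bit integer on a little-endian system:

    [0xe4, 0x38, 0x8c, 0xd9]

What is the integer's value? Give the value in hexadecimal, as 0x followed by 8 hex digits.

In little-endian order the low byte comes first in memory.
Reassemble most-significant byte first: D9 8C 38 E4 → 0xD98C38E4.

0xD98C38E4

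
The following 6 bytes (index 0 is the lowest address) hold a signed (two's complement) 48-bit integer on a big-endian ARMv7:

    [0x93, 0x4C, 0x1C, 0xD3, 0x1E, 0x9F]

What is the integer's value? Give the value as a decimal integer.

In big-endian order the high byte comes first in memory.
The bytes are already most-significant first: 0x934C1CD31E9F.
Top bit is set, so as a signed 48-bit value this is 0x934C1CD31E9F − 2^48 = -119519866315105.

-119519866315105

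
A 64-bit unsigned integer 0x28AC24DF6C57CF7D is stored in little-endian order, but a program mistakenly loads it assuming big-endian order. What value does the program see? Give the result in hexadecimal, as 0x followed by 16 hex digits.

0x7DCF576CDF24AC28

Stored little-endian, the bytes at ascending addresses are 7D CF 57 6C DF 24 AC 28.
Read back as big-endian, the last byte is least significant, giving 0x7DCF576CDF24AC28.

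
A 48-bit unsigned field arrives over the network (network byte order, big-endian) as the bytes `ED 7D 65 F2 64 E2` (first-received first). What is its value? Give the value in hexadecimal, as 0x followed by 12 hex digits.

0xED7D65F264E2

In big-endian order the high byte comes first in memory.
The bytes are already most-significant first: 0xED7D65F264E2.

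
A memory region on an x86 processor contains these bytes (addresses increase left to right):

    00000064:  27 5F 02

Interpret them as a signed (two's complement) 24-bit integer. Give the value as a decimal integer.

In little-endian order the low byte comes first in memory.
Reassemble most-significant byte first: 02 5F 27 → 0x025F27.
0x025F27 = 155431.

155431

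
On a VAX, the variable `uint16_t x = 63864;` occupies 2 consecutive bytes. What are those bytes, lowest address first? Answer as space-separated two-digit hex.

78 F9

63864 in hexadecimal, padded to 16 bits, is 0xF978.
Split into bytes (most-significant first): F9 78.
Little-endian stores the least-significant byte at the lowest address.
So at ascending addresses the bytes are 78 F9.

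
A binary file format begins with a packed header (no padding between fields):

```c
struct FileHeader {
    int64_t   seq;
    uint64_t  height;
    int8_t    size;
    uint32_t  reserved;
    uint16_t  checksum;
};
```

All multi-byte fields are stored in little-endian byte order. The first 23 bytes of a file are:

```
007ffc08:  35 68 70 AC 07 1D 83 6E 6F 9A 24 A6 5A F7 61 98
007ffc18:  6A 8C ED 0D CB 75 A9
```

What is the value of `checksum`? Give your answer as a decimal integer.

43381

`checksum` follows `seq` (8 B), `height` (8 B), `size` (1 B), `reserved` (4 B), so it starts at offset 8 + 8 + 1 + 4 = 21 and occupies 2 bytes.
Bytes at offsets 21..22: 75 A9.
In little-endian order the low byte comes first in memory.
Reassemble most-significant byte first: A9 75 → 0xA975.
0xA975 = 43381.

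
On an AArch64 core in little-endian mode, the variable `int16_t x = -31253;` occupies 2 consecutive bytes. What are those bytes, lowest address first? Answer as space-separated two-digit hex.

EB 85

Two's complement of -31253 in 16 bits: 31253 = 0x7A15; invert → 0x85EA; add 1 → 0x85EB.
Split into bytes (most-significant first): 85 EB.
In little-endian order the low byte comes first in memory.
So at ascending addresses the bytes are EB 85.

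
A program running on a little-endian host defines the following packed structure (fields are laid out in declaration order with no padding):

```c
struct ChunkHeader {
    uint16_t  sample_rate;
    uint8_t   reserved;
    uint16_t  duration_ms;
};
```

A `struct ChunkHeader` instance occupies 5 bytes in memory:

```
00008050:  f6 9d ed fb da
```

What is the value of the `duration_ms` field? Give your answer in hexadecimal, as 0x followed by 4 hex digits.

`duration_ms` follows `sample_rate` (2 B), `reserved` (1 B), so it starts at offset 2 + 1 = 3 and occupies 2 bytes.
Bytes at offsets 3..4: FB DA.
Little-endian: lowest address holds the least-significant byte.
Reassemble most-significant byte first: DA FB → 0xDAFB.

0xDAFB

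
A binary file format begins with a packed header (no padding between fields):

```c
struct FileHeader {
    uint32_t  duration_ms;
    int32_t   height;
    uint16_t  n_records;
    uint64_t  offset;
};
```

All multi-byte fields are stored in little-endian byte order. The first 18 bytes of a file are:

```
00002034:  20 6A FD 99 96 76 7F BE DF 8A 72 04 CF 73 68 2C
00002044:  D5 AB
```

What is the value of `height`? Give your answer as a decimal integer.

`height` follows `duration_ms` (4 bytes), so it starts at byte offset 4 and occupies 4 bytes.
Bytes at offsets 4..7: 96 76 7F BE.
In little-endian order the low byte comes first in memory.
Reassemble most-significant byte first: BE 7F 76 96 → 0xBE7F7696.
Top bit is set, so as a signed 32-bit value this is 0xBE7F7696 − 2^32 = -1098942826.

-1098942826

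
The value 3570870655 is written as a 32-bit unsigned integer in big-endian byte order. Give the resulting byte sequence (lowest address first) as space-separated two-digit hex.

3570870655 in hexadecimal, padded to 32 bits, is 0xD4D7297F.
Split into bytes (most-significant first): D4 D7 29 7F.
Big-endian: lowest address holds the most-significant byte.
So the memory order matches the most-significant-first order: D4 D7 29 7F.

D4 D7 29 7F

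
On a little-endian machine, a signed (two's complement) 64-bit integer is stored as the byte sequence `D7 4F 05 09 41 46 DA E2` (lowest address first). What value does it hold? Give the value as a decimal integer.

Little-endian: lowest address holds the least-significant byte.
Reassemble most-significant byte first: E2 DA 46 41 09 05 4F D7 → 0xE2DA464109054FD7.
Top bit is set, so as a signed 64-bit value this is 0xE2DA464109054FD7 − 2^64 = -2100289031076753449.

-2100289031076753449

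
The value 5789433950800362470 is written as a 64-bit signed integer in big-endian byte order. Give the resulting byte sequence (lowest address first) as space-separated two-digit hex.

50 58 33 81 28 0A BB E6

5789433950800362470 in hexadecimal, padded to 64 bits, is 0x50583381280ABBE6.
Split into bytes (most-significant first): 50 58 33 81 28 0A BB E6.
Big-endian: lowest address holds the most-significant byte.
So the memory order matches the most-significant-first order: 50 58 33 81 28 0A BB E6.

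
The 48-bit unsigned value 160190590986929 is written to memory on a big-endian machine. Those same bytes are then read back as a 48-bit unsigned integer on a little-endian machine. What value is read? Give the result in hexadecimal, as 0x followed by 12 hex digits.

0xB1AA4547B191

160190590986929 in 48-bit hexadecimal is 0x91B14745AAB1.
Stored big-endian, the bytes at ascending addresses are 91 B1 47 45 AA B1.
Read back as little-endian, the first byte is least significant, giving 0xB1AA4547B191.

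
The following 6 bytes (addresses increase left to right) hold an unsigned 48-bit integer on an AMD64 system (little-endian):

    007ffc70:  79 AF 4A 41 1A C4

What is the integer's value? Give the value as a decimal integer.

215617043607417

Little-endian: lowest address holds the least-significant byte.
Reassemble most-significant byte first: C4 1A 41 4A AF 79 → 0xC41A414AAF79.
0xC41A414AAF79 = 215617043607417.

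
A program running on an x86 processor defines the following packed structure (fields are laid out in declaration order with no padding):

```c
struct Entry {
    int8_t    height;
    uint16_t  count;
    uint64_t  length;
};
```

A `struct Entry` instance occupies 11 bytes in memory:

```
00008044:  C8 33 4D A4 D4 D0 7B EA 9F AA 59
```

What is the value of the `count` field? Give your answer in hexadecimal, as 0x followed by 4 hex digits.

`count` follows `height` (1 byte), so it starts at byte offset 1 and occupies 2 bytes.
Bytes at offsets 1..2: 33 4D.
Little-endian: lowest address holds the least-significant byte.
Reassemble most-significant byte first: 4D 33 → 0x4D33.

0x4D33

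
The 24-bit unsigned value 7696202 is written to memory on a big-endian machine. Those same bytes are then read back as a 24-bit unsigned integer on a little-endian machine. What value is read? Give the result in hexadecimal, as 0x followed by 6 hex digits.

7696202 in 24-bit hexadecimal is 0x756F4A.
Stored big-endian, the bytes at ascending addresses are 75 6F 4A.
Read back as little-endian, the first byte is least significant, giving 0x4A6F75.

0x4A6F75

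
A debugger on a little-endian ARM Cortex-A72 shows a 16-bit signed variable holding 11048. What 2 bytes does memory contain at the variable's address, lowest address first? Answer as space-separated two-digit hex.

28 2B

11048 in hexadecimal, padded to 16 bits, is 0x2B28.
Split into bytes (most-significant first): 2B 28.
In little-endian order the low byte comes first in memory.
So at ascending addresses the bytes are 28 2B.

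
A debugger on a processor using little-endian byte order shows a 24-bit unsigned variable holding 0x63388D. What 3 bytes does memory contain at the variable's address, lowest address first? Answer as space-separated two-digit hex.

Split into bytes (most-significant first): 63 38 8D.
Little-endian: lowest address holds the least-significant byte.
So at ascending addresses the bytes are 8D 38 63.

8D 38 63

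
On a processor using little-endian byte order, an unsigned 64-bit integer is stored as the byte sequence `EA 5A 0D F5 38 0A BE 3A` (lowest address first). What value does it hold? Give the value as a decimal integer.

In little-endian order the low byte comes first in memory.
Reassemble most-significant byte first: 3A BE 0A 38 F5 0D 5A EA → 0x3ABE0A38F50D5AEA.
0x3ABE0A38F50D5AEA = 4232831939520584426.

4232831939520584426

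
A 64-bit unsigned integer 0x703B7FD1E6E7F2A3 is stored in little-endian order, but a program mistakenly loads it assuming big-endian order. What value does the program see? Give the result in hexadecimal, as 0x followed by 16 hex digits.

0xA3F2E7E6D17F3B70

Stored little-endian, the bytes at ascending addresses are A3 F2 E7 E6 D1 7F 3B 70.
Read back as big-endian, the last byte is least significant, giving 0xA3F2E7E6D17F3B70.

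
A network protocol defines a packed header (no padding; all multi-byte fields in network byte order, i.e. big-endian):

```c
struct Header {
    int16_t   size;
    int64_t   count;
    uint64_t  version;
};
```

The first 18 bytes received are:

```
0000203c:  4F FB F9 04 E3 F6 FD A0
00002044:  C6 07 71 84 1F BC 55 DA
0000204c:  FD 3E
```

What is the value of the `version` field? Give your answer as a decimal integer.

8179697716966391102

`version` follows `size` (2 B), `count` (8 B), so it starts at offset 2 + 8 = 10 and occupies 8 bytes.
Bytes at offsets 10..17: 71 84 1F BC 55 DA FD 3E.
Big-endian stores the most-significant byte at the lowest address.
The bytes are already most-significant first: 0x71841FBC55DAFD3E.
0x71841FBC55DAFD3E = 8179697716966391102.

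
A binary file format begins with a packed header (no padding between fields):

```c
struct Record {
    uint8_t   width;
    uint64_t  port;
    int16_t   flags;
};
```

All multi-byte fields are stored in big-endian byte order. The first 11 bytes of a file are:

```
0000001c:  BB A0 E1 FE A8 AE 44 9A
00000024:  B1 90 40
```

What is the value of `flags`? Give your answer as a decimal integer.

-28608

`flags` follows `width` (1 B), `port` (8 B), so it starts at offset 1 + 8 = 9 and occupies 2 bytes.
Bytes at offsets 9..10: 90 40.
In big-endian order the high byte comes first in memory.
The bytes are already most-significant first: 0x9040.
Top bit is set, so as a signed 16-bit value this is 0x9040 − 2^16 = -28608.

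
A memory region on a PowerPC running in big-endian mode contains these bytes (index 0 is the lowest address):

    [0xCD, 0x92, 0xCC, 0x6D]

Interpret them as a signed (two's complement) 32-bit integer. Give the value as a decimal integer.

-846017427

In big-endian order the high byte comes first in memory.
The bytes are already most-significant first: 0xCD92CC6D.
Top bit is set, so as a signed 32-bit value this is 0xCD92CC6D − 2^32 = -846017427.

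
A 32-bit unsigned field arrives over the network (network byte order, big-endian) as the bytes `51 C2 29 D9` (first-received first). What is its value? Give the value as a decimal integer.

1371679193

Big-endian: lowest address holds the most-significant byte.
The bytes are already most-significant first: 0x51C229D9.
0x51C229D9 = 1371679193.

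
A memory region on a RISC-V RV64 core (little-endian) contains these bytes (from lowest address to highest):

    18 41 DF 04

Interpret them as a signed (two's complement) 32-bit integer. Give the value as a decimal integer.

In little-endian order the low byte comes first in memory.
Reassemble most-significant byte first: 04 DF 41 18 → 0x04DF4118.
0x04DF4118 = 81740056.

81740056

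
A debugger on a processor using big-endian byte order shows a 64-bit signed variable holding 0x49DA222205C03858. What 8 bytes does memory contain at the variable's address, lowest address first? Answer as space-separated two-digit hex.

49 DA 22 22 05 C0 38 58

Split into bytes (most-significant first): 49 DA 22 22 05 C0 38 58.
In big-endian order the high byte comes first in memory.
So the memory order matches the most-significant-first order: 49 DA 22 22 05 C0 38 58.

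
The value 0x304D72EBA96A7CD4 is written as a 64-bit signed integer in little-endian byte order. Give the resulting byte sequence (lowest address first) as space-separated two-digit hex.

D4 7C 6A A9 EB 72 4D 30

Split into bytes (most-significant first): 30 4D 72 EB A9 6A 7C D4.
In little-endian order the low byte comes first in memory.
So at ascending addresses the bytes are D4 7C 6A A9 EB 72 4D 30.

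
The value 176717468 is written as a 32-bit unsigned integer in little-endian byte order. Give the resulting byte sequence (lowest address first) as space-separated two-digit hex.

9C 7E 88 0A

176717468 in hexadecimal, padded to 32 bits, is 0x0A887E9C.
Split into bytes (most-significant first): 0A 88 7E 9C.
In little-endian order the low byte comes first in memory.
So at ascending addresses the bytes are 9C 7E 88 0A.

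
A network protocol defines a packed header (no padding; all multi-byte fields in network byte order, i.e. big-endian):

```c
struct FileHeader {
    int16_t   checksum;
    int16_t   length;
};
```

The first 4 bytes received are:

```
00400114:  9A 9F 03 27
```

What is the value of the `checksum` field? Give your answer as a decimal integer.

`checksum` is the first field, at byte offset 0, occupying 2 bytes.
Bytes at offsets 0..1: 9A 9F.
Big-endian: lowest address holds the most-significant byte.
The bytes are already most-significant first: 0x9A9F.
Top bit is set, so as a signed 16-bit value this is 0x9A9F − 2^16 = -25953.

-25953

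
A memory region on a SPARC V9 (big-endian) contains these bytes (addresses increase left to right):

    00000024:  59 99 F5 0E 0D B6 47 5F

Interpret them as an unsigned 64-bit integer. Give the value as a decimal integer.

6456460981520713567

Big-endian: lowest address holds the most-significant byte.
The bytes are already most-significant first: 0x5999F50E0DB6475F.
0x5999F50E0DB6475F = 6456460981520713567.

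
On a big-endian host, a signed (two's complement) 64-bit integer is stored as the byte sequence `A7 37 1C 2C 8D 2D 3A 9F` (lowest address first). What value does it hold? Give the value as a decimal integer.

Big-endian stores the most-significant byte at the lowest address.
The bytes are already most-significant first: 0xA7371C2C8D2D3A9F.
Top bit is set, so as a signed 64-bit value this is 0xA7371C2C8D2D3A9F − 2^64 = -6397613767983809889.

-6397613767983809889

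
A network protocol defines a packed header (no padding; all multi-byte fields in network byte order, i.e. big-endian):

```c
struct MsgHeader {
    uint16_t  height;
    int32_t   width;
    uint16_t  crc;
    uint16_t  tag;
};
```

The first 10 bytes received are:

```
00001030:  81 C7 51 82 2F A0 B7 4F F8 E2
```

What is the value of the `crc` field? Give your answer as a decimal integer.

46927

`crc` follows `height` (2 B), `width` (4 B), so it starts at offset 2 + 4 = 6 and occupies 2 bytes.
Bytes at offsets 6..7: B7 4F.
In big-endian order the high byte comes first in memory.
The bytes are already most-significant first: 0xB74F.
0xB74F = 46927.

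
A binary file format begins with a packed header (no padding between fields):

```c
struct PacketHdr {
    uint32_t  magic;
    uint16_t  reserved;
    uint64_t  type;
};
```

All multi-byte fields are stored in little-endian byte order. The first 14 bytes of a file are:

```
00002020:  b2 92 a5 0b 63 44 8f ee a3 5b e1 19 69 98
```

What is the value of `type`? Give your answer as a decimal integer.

10982337622015471247

`type` follows `magic` (4 B), `reserved` (2 B), so it starts at offset 4 + 2 = 6 and occupies 8 bytes.
Bytes at offsets 6..13: 8F EE A3 5B E1 19 69 98.
In little-endian order the low byte comes first in memory.
Reassemble most-significant byte first: 98 69 19 E1 5B A3 EE 8F → 0x986919E15BA3EE8F.
0x986919E15BA3EE8F = 10982337622015471247.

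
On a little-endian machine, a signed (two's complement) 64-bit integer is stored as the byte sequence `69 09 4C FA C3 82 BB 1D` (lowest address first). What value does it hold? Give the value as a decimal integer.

Little-endian: lowest address holds the least-significant byte.
Reassemble most-significant byte first: 1D BB 82 C3 FA 4C 09 69 → 0x1DBB82C3FA4C0969.
0x1DBB82C3FA4C0969 = 2142449825974323561.

2142449825974323561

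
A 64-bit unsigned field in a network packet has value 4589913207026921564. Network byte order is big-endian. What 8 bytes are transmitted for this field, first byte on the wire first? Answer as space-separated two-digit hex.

3F B2 A5 BE 4E B6 B0 5C

4589913207026921564 in hexadecimal, padded to 64 bits, is 0x3FB2A5BE4EB6B05C.
Split into bytes (most-significant first): 3F B2 A5 BE 4E B6 B0 5C.
In big-endian order the high byte comes first in memory.
So the memory order matches the most-significant-first order: 3F B2 A5 BE 4E B6 B0 5C.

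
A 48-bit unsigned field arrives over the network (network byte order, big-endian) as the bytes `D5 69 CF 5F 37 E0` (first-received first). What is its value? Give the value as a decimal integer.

234650427406304

Big-endian: lowest address holds the most-significant byte.
The bytes are already most-significant first: 0xD569CF5F37E0.
0xD569CF5F37E0 = 234650427406304.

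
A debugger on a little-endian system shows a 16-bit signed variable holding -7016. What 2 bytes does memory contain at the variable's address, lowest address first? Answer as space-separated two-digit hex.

Two's complement of -7016 in 16 bits: 7016 = 0x1B68; invert → 0xE497; add 1 → 0xE498.
Split into bytes (most-significant first): E4 98.
Little-endian: lowest address holds the least-significant byte.
So at ascending addresses the bytes are 98 E4.

98 E4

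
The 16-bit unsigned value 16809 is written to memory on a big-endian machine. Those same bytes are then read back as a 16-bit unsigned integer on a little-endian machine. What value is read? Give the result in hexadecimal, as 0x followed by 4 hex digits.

16809 in 16-bit hexadecimal is 0x41A9.
Stored big-endian, the bytes at ascending addresses are 41 A9.
Read back as little-endian, the first byte is least significant, giving 0xA941.

0xA941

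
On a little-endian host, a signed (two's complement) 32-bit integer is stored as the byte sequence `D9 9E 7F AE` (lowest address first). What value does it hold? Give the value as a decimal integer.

Little-endian: lowest address holds the least-significant byte.
Reassemble most-significant byte first: AE 7F 9E D9 → 0xAE7F9ED9.
Top bit is set, so as a signed 32-bit value this is 0xAE7F9ED9 − 2^32 = -1367367975.

-1367367975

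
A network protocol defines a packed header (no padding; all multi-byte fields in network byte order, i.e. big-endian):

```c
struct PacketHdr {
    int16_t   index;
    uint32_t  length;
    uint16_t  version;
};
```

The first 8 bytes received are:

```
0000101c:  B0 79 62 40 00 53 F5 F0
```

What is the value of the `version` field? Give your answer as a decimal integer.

62960

`version` follows `index` (2 B), `length` (4 B), so it starts at offset 2 + 4 = 6 and occupies 2 bytes.
Bytes at offsets 6..7: F5 F0.
In big-endian order the high byte comes first in memory.
The bytes are already most-significant first: 0xF5F0.
0xF5F0 = 62960.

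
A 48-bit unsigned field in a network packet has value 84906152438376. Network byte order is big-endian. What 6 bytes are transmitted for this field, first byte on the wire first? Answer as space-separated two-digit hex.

84906152438376 in hexadecimal, padded to 48 bits, is 0x4D38C10E2A68.
Split into bytes (most-significant first): 4D 38 C1 0E 2A 68.
Big-endian stores the most-significant byte at the lowest address.
So the memory order matches the most-significant-first order: 4D 38 C1 0E 2A 68.

4D 38 C1 0E 2A 68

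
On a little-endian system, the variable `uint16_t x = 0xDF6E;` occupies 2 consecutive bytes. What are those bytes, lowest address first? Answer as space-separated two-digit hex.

Split into bytes (most-significant first): DF 6E.
In little-endian order the low byte comes first in memory.
So at ascending addresses the bytes are 6E DF.

6E DF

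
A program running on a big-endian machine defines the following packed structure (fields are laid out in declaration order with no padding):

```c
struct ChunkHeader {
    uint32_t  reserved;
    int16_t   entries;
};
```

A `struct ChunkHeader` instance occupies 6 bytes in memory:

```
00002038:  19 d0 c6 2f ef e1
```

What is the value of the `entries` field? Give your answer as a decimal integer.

-4127

`entries` follows `reserved` (4 bytes), so it starts at byte offset 4 and occupies 2 bytes.
Bytes at offsets 4..5: EF E1.
In big-endian order the high byte comes first in memory.
The bytes are already most-significant first: 0xEFE1.
Top bit is set, so as a signed 16-bit value this is 0xEFE1 − 2^16 = -4127.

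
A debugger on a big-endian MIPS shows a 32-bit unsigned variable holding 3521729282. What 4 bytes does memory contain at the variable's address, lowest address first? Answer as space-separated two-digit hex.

D1 E9 53 02

3521729282 in hexadecimal, padded to 32 bits, is 0xD1E95302.
Split into bytes (most-significant first): D1 E9 53 02.
Big-endian stores the most-significant byte at the lowest address.
So the memory order matches the most-significant-first order: D1 E9 53 02.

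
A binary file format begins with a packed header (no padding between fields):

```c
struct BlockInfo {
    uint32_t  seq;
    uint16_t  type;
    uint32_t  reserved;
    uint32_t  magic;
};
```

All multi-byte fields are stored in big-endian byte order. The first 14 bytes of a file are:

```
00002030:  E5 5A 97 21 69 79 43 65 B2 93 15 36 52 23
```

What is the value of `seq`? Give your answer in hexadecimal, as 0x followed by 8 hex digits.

`seq` is the first field, at byte offset 0, occupying 4 bytes.
Bytes at offsets 0..3: E5 5A 97 21.
Big-endian: lowest address holds the most-significant byte.
The bytes are already most-significant first: 0xE55A9721.

0xE55A9721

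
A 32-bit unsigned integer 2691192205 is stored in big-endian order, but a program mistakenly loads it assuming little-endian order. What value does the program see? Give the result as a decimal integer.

2691192205 in 32-bit hexadecimal is 0xA068558D.
Stored big-endian, the bytes at ascending addresses are A0 68 55 8D.
Read back as little-endian, the first byte is least significant, giving 0x8D5568A0.
0x8D5568A0 = 2371184800.

2371184800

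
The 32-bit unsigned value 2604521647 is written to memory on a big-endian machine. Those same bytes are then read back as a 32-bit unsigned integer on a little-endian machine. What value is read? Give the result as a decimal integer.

2950184347

2604521647 in 32-bit hexadecimal is 0x9B3DD8AF.
Stored big-endian, the bytes at ascending addresses are 9B 3D D8 AF.
Read back as little-endian, the first byte is least significant, giving 0xAFD83D9B.
0xAFD83D9B = 2950184347.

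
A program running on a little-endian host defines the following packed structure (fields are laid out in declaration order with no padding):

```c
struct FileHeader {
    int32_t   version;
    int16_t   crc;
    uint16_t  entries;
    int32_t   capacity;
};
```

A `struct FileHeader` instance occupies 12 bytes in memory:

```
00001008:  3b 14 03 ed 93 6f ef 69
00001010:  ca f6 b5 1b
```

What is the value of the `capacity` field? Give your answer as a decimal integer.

`capacity` follows `version` (4 B), `crc` (2 B), `entries` (2 B), so it starts at offset 4 + 2 + 2 = 8 and occupies 4 bytes.
Bytes at offsets 8..11: CA F6 B5 1B.
Little-endian: lowest address holds the least-significant byte.
Reassemble most-significant byte first: 1B B5 F6 CA → 0x1BB5F6CA.
0x1BB5F6CA = 464910026.

464910026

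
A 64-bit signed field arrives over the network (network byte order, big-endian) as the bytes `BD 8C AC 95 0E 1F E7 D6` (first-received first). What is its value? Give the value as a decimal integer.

Big-endian stores the most-significant byte at the lowest address.
The bytes are already most-significant first: 0xBD8CAC950E1FE7D6.
Top bit is set, so as a signed 64-bit value this is 0xBD8CAC950E1FE7D6 − 2^64 = -4788262547614603306.

-4788262547614603306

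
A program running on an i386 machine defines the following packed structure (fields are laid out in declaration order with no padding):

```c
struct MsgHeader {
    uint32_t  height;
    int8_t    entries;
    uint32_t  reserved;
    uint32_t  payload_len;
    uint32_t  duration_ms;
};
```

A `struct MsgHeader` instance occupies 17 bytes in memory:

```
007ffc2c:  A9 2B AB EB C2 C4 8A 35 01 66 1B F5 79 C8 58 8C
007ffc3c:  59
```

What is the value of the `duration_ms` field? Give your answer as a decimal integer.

`duration_ms` follows `height` (4 B), `entries` (1 B), `reserved` (4 B), `payload_len` (4 B), so it starts at offset 4 + 1 + 4 + 4 = 13 and occupies 4 bytes.
Bytes at offsets 13..16: C8 58 8C 59.
Little-endian: lowest address holds the least-significant byte.
Reassemble most-significant byte first: 59 8C 58 C8 → 0x598C58C8.
0x598C58C8 = 1502369992.

1502369992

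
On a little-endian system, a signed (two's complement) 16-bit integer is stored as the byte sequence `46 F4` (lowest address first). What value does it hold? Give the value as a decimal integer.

Little-endian: lowest address holds the least-significant byte.
Reassemble most-significant byte first: F4 46 → 0xF446.
Top bit is set, so as a signed 16-bit value this is 0xF446 − 2^16 = -3002.

-3002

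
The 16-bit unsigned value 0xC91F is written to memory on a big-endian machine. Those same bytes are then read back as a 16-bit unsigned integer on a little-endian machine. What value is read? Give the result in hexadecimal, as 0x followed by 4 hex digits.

0x1FC9

Stored big-endian, the bytes at ascending addresses are C9 1F.
Read back as little-endian, the first byte is least significant, giving 0x1FC9.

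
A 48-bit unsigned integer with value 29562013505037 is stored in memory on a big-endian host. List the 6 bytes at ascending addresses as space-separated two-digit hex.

1A E2 F1 50 56 0D

29562013505037 in hexadecimal, padded to 48 bits, is 0x1AE2F150560D.
Split into bytes (most-significant first): 1A E2 F1 50 56 0D.
Big-endian: lowest address holds the most-significant byte.
So the memory order matches the most-significant-first order: 1A E2 F1 50 56 0D.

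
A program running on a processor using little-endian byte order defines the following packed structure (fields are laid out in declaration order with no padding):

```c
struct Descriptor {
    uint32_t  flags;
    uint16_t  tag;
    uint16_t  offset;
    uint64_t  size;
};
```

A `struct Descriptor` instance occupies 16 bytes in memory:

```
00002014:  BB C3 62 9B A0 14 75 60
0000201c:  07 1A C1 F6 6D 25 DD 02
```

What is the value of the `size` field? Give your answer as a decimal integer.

`size` follows `flags` (4 B), `tag` (2 B), `offset` (2 B), so it starts at offset 4 + 2 + 2 = 8 and occupies 8 bytes.
Bytes at offsets 8..15: 07 1A C1 F6 6D 25 DD 02.
Little-endian: lowest address holds the least-significant byte.
Reassemble most-significant byte first: 02 DD 25 6D F6 C1 1A 07 → 0x02DD256DF6C11A07.
0x02DD256DF6C11A07 = 206362312150424071.

206362312150424071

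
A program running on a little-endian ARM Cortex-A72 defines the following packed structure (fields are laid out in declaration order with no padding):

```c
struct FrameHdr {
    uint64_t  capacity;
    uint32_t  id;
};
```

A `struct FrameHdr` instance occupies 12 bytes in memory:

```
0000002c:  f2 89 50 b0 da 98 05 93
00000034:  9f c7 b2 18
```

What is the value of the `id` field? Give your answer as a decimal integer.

`id` follows `capacity` (8 bytes), so it starts at byte offset 8 and occupies 4 bytes.
Bytes at offsets 8..11: 9F C7 B2 18.
Little-endian: lowest address holds the least-significant byte.
Reassemble most-significant byte first: 18 B2 C7 9F → 0x18B2C79F.
0x18B2C79F = 414369695.

414369695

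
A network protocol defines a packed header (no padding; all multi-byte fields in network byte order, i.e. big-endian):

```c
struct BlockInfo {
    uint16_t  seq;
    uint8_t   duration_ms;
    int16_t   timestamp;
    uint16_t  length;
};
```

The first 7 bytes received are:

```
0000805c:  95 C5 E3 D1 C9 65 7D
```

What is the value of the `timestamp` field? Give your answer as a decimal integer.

-11831

`timestamp` follows `seq` (2 B), `duration_ms` (1 B), so it starts at offset 2 + 1 = 3 and occupies 2 bytes.
Bytes at offsets 3..4: D1 C9.
In big-endian order the high byte comes first in memory.
The bytes are already most-significant first: 0xD1C9.
Top bit is set, so as a signed 16-bit value this is 0xD1C9 − 2^16 = -11831.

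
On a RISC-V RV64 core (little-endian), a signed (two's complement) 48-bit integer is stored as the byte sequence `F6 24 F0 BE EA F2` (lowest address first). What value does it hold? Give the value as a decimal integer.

-14384937032458

Little-endian: lowest address holds the least-significant byte.
Reassemble most-significant byte first: F2 EA BE F0 24 F6 → 0xF2EABEF024F6.
Top bit is set, so as a signed 48-bit value this is 0xF2EABEF024F6 − 2^48 = -14384937032458.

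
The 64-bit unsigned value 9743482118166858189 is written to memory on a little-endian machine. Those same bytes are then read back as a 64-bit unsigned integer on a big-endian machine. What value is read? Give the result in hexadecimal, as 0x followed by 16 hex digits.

0xCDC9B4005DCD3787

9743482118166858189 in 64-bit hexadecimal is 0x8737CD5D00B4C9CD.
Stored little-endian, the bytes at ascending addresses are CD C9 B4 00 5D CD 37 87.
Read back as big-endian, the last byte is least significant, giving 0xCDC9B4005DCD3787.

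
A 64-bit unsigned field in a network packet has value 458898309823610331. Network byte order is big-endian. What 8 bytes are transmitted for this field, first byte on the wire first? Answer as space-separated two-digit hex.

06 5E 55 94 D9 10 3D DB

458898309823610331 in hexadecimal, padded to 64 bits, is 0x065E5594D9103DDB.
Split into bytes (most-significant first): 06 5E 55 94 D9 10 3D DB.
Big-endian stores the most-significant byte at the lowest address.
So the memory order matches the most-significant-first order: 06 5E 55 94 D9 10 3D DB.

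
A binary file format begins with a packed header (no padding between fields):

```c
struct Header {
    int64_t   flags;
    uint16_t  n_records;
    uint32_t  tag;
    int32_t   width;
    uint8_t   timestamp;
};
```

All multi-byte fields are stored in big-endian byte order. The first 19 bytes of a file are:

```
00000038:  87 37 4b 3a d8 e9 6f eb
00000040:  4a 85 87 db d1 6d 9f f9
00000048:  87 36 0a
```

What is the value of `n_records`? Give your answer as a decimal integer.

19077

`n_records` follows `flags` (8 bytes), so it starts at byte offset 8 and occupies 2 bytes.
Bytes at offsets 8..9: 4A 85.
Big-endian: lowest address holds the most-significant byte.
The bytes are already most-significant first: 0x4A85.
0x4A85 = 19077.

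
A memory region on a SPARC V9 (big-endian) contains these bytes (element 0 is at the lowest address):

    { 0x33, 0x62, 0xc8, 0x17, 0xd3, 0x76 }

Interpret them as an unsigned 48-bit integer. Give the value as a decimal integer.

In big-endian order the high byte comes first in memory.
The bytes are already most-significant first: 0x3362C817D376.
0x3362C817D376 = 56499356816246.

56499356816246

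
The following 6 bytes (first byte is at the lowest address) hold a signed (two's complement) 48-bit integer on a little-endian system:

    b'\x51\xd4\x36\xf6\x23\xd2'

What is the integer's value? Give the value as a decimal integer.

Little-endian: lowest address holds the least-significant byte.
Reassemble most-significant byte first: D2 23 F6 36 D4 51 → 0xD223F636D451.
Top bit is set, so as a signed 48-bit value this is 0xD223F636D451 − 2^48 = -50423080233903.

-50423080233903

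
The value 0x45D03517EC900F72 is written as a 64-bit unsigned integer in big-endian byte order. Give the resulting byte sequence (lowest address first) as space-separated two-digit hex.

45 D0 35 17 EC 90 0F 72

Split into bytes (most-significant first): 45 D0 35 17 EC 90 0F 72.
Big-endian: lowest address holds the most-significant byte.
So the memory order matches the most-significant-first order: 45 D0 35 17 EC 90 0F 72.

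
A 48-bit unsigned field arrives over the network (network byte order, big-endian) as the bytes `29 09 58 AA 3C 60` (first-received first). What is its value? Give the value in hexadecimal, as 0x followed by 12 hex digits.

Big-endian stores the most-significant byte at the lowest address.
The bytes are already most-significant first: 0x290958AA3C60.

0x290958AA3C60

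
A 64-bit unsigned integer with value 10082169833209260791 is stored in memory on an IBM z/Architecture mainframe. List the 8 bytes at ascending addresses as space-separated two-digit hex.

10082169833209260791 in hexadecimal, padded to 64 bits, is 0x8BEB100BB198EAF7.
Split into bytes (most-significant first): 8B EB 10 0B B1 98 EA F7.
Big-endian: lowest address holds the most-significant byte.
So the memory order matches the most-significant-first order: 8B EB 10 0B B1 98 EA F7.

8B EB 10 0B B1 98 EA F7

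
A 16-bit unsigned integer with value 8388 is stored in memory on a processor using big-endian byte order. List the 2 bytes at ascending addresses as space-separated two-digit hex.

20 C4

8388 in hexadecimal, padded to 16 bits, is 0x20C4.
Split into bytes (most-significant first): 20 C4.
In big-endian order the high byte comes first in memory.
So the memory order matches the most-significant-first order: 20 C4.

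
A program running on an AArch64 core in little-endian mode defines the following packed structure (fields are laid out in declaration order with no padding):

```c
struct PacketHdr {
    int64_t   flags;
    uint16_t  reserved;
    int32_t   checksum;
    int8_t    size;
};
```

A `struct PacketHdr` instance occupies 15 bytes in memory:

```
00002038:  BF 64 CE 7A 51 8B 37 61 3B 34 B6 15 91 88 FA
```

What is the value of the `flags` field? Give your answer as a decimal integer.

`flags` is the first field, at byte offset 0, occupying 8 bytes.
Bytes at offsets 0..7: BF 64 CE 7A 51 8B 37 61.
In little-endian order the low byte comes first in memory.
Reassemble most-significant byte first: 61 37 8B 51 7A CE 64 BF → 0x61378B517ACE64BF.
0x61378B517ACE64BF = 7005220927467054271.

7005220927467054271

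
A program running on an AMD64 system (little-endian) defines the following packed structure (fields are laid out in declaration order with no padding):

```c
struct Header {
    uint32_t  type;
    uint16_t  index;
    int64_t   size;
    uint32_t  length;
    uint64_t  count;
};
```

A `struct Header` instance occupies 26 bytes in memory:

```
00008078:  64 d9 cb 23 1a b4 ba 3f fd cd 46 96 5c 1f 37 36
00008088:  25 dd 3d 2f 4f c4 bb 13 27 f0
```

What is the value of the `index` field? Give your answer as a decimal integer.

`index` follows `type` (4 bytes), so it starts at byte offset 4 and occupies 2 bytes.
Bytes at offsets 4..5: 1A B4.
Little-endian stores the least-significant byte at the lowest address.
Reassemble most-significant byte first: B4 1A → 0xB41A.
0xB41A = 46106.

46106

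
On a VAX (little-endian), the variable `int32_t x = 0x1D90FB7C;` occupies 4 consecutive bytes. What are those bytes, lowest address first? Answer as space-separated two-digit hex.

Split into bytes (most-significant first): 1D 90 FB 7C.
Little-endian stores the least-significant byte at the lowest address.
So at ascending addresses the bytes are 7C FB 90 1D.

7C FB 90 1D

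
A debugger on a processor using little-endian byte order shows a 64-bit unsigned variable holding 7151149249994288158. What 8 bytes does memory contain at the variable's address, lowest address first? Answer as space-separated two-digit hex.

7151149249994288158 in hexadecimal, padded to 64 bits, is 0x633DFC5ABDB5EC1E.
Split into bytes (most-significant first): 63 3D FC 5A BD B5 EC 1E.
Little-endian: lowest address holds the least-significant byte.
So at ascending addresses the bytes are 1E EC B5 BD 5A FC 3D 63.

1E EC B5 BD 5A FC 3D 63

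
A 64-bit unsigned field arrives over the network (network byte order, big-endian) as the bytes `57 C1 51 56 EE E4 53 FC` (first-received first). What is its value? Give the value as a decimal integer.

Big-endian: lowest address holds the most-significant byte.
The bytes are already most-significant first: 0x57C15156EEE453FC.
0x57C15156EEE453FC = 6323424785621865468.

6323424785621865468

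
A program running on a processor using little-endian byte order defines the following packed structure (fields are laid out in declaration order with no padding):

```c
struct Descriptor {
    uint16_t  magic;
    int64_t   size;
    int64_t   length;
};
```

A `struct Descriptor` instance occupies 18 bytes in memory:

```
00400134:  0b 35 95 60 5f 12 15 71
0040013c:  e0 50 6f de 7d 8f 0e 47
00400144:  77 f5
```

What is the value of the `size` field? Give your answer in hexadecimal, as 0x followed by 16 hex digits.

0x50E07115125F6095

`size` follows `magic` (2 bytes), so it starts at byte offset 2 and occupies 8 bytes.
Bytes at offsets 2..9: 95 60 5F 12 15 71 E0 50.
In little-endian order the low byte comes first in memory.
Reassemble most-significant byte first: 50 E0 71 15 12 5F 60 95 → 0x50E07115125F6095.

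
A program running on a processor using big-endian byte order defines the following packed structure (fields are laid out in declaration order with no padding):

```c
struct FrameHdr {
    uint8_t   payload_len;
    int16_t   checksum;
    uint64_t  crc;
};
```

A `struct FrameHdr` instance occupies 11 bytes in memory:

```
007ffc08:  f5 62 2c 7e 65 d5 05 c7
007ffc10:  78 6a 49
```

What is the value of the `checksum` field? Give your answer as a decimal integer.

`checksum` follows `payload_len` (1 byte), so it starts at byte offset 1 and occupies 2 bytes.
Bytes at offsets 1..2: 62 2C.
Big-endian stores the most-significant byte at the lowest address.
The bytes are already most-significant first: 0x622C.
0x622C = 25132.

25132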